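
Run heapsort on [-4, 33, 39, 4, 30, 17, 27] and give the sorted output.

Build heap: [39, 33, 27, 4, 30, 17, -4]
Extract 39: [33, 30, 27, 4, -4, 17, 39]
Extract 33: [30, 17, 27, 4, -4, 33, 39]
Extract 30: [27, 17, -4, 4, 30, 33, 39]
Extract 27: [17, 4, -4, 27, 30, 33, 39]
Extract 17: [4, -4, 17, 27, 30, 33, 39]
Extract 4: [-4, 4, 17, 27, 30, 33, 39]


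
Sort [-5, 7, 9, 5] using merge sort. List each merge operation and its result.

Divide and conquer:
  Merge [-5] + [7] -> [-5, 7]
  Merge [9] + [5] -> [5, 9]
  Merge [-5, 7] + [5, 9] -> [-5, 5, 7, 9]


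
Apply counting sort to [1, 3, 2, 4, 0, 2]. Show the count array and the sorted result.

Count array: [1, 1, 2, 1, 1]
(count[i] = number of elements equal to i)
Cumulative count: [1, 2, 4, 5, 6]
Sorted: [0, 1, 2, 2, 3, 4]


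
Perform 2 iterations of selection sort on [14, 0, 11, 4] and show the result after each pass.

Pass 1: Select minimum 0 at index 1, swap -> [0, 14, 11, 4]
Pass 2: Select minimum 4 at index 3, swap -> [0, 4, 11, 14]


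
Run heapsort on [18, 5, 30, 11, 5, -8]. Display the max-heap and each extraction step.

Build heap: [30, 11, 18, 5, 5, -8]
Extract 30: [18, 11, -8, 5, 5, 30]
Extract 18: [11, 5, -8, 5, 18, 30]
Extract 11: [5, 5, -8, 11, 18, 30]
Extract 5: [5, -8, 5, 11, 18, 30]
Extract 5: [-8, 5, 5, 11, 18, 30]


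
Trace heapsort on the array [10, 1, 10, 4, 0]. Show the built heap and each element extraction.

Build heap: [10, 4, 10, 1, 0]
Extract 10: [10, 4, 0, 1, 10]
Extract 10: [4, 1, 0, 10, 10]
Extract 4: [1, 0, 4, 10, 10]
Extract 1: [0, 1, 4, 10, 10]


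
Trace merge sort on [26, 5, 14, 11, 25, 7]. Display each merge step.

Divide and conquer:
  Merge [5] + [14] -> [5, 14]
  Merge [26] + [5, 14] -> [5, 14, 26]
  Merge [25] + [7] -> [7, 25]
  Merge [11] + [7, 25] -> [7, 11, 25]
  Merge [5, 14, 26] + [7, 11, 25] -> [5, 7, 11, 14, 25, 26]


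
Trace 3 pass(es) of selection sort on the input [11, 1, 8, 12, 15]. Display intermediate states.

Pass 1: Select minimum 1 at index 1, swap -> [1, 11, 8, 12, 15]
Pass 2: Select minimum 8 at index 2, swap -> [1, 8, 11, 12, 15]
Pass 3: Select minimum 11 at index 2, swap -> [1, 8, 11, 12, 15]


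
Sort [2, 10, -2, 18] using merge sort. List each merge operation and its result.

Divide and conquer:
  Merge [2] + [10] -> [2, 10]
  Merge [-2] + [18] -> [-2, 18]
  Merge [2, 10] + [-2, 18] -> [-2, 2, 10, 18]


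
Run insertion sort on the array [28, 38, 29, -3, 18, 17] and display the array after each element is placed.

First element 28 is already 'sorted'
Insert 38: shifted 0 elements -> [28, 38, 29, -3, 18, 17]
Insert 29: shifted 1 elements -> [28, 29, 38, -3, 18, 17]
Insert -3: shifted 3 elements -> [-3, 28, 29, 38, 18, 17]
Insert 18: shifted 3 elements -> [-3, 18, 28, 29, 38, 17]
Insert 17: shifted 4 elements -> [-3, 17, 18, 28, 29, 38]


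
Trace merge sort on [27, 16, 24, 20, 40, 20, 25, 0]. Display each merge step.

Divide and conquer:
  Merge [27] + [16] -> [16, 27]
  Merge [24] + [20] -> [20, 24]
  Merge [16, 27] + [20, 24] -> [16, 20, 24, 27]
  Merge [40] + [20] -> [20, 40]
  Merge [25] + [0] -> [0, 25]
  Merge [20, 40] + [0, 25] -> [0, 20, 25, 40]
  Merge [16, 20, 24, 27] + [0, 20, 25, 40] -> [0, 16, 20, 20, 24, 25, 27, 40]


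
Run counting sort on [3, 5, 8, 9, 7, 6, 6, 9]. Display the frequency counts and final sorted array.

Count array: [0, 0, 0, 1, 0, 1, 2, 1, 1, 2]
(count[i] = number of elements equal to i)
Cumulative count: [0, 0, 0, 1, 1, 2, 4, 5, 6, 8]
Sorted: [3, 5, 6, 6, 7, 8, 9, 9]


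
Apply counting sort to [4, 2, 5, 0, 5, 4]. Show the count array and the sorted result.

Count array: [1, 0, 1, 0, 2, 2]
(count[i] = number of elements equal to i)
Cumulative count: [1, 1, 2, 2, 4, 6]
Sorted: [0, 2, 4, 4, 5, 5]


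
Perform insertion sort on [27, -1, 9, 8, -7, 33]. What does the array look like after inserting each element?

First element 27 is already 'sorted'
Insert -1: shifted 1 elements -> [-1, 27, 9, 8, -7, 33]
Insert 9: shifted 1 elements -> [-1, 9, 27, 8, -7, 33]
Insert 8: shifted 2 elements -> [-1, 8, 9, 27, -7, 33]
Insert -7: shifted 4 elements -> [-7, -1, 8, 9, 27, 33]
Insert 33: shifted 0 elements -> [-7, -1, 8, 9, 27, 33]


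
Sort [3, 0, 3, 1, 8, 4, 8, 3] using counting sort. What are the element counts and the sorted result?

Count array: [1, 1, 0, 3, 1, 0, 0, 0, 2]
(count[i] = number of elements equal to i)
Cumulative count: [1, 2, 2, 5, 6, 6, 6, 6, 8]
Sorted: [0, 1, 3, 3, 3, 4, 8, 8]


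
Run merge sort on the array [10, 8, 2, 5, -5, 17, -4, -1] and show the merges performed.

Divide and conquer:
  Merge [10] + [8] -> [8, 10]
  Merge [2] + [5] -> [2, 5]
  Merge [8, 10] + [2, 5] -> [2, 5, 8, 10]
  Merge [-5] + [17] -> [-5, 17]
  Merge [-4] + [-1] -> [-4, -1]
  Merge [-5, 17] + [-4, -1] -> [-5, -4, -1, 17]
  Merge [2, 5, 8, 10] + [-5, -4, -1, 17] -> [-5, -4, -1, 2, 5, 8, 10, 17]


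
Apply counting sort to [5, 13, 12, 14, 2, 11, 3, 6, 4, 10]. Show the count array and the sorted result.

Count array: [0, 0, 1, 1, 1, 1, 1, 0, 0, 0, 1, 1, 1, 1, 1]
(count[i] = number of elements equal to i)
Cumulative count: [0, 0, 1, 2, 3, 4, 5, 5, 5, 5, 6, 7, 8, 9, 10]
Sorted: [2, 3, 4, 5, 6, 10, 11, 12, 13, 14]


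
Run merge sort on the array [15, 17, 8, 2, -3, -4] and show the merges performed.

Divide and conquer:
  Merge [17] + [8] -> [8, 17]
  Merge [15] + [8, 17] -> [8, 15, 17]
  Merge [-3] + [-4] -> [-4, -3]
  Merge [2] + [-4, -3] -> [-4, -3, 2]
  Merge [8, 15, 17] + [-4, -3, 2] -> [-4, -3, 2, 8, 15, 17]


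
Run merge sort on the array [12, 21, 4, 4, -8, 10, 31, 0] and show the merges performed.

Divide and conquer:
  Merge [12] + [21] -> [12, 21]
  Merge [4] + [4] -> [4, 4]
  Merge [12, 21] + [4, 4] -> [4, 4, 12, 21]
  Merge [-8] + [10] -> [-8, 10]
  Merge [31] + [0] -> [0, 31]
  Merge [-8, 10] + [0, 31] -> [-8, 0, 10, 31]
  Merge [4, 4, 12, 21] + [-8, 0, 10, 31] -> [-8, 0, 4, 4, 10, 12, 21, 31]


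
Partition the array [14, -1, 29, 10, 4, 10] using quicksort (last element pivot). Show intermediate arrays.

Partition 1: pivot=10 at index 3 -> [-1, 10, 4, 10, 29, 14]
Partition 2: pivot=4 at index 1 -> [-1, 4, 10, 10, 29, 14]
Partition 3: pivot=14 at index 4 -> [-1, 4, 10, 10, 14, 29]


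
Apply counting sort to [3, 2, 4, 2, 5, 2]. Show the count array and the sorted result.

Count array: [0, 0, 3, 1, 1, 1]
(count[i] = number of elements equal to i)
Cumulative count: [0, 0, 3, 4, 5, 6]
Sorted: [2, 2, 2, 3, 4, 5]


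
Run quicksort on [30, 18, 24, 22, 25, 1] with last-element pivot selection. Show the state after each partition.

Partition 1: pivot=1 at index 0 -> [1, 18, 24, 22, 25, 30]
Partition 2: pivot=30 at index 5 -> [1, 18, 24, 22, 25, 30]
Partition 3: pivot=25 at index 4 -> [1, 18, 24, 22, 25, 30]
Partition 4: pivot=22 at index 2 -> [1, 18, 22, 24, 25, 30]


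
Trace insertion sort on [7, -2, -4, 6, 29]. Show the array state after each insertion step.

First element 7 is already 'sorted'
Insert -2: shifted 1 elements -> [-2, 7, -4, 6, 29]
Insert -4: shifted 2 elements -> [-4, -2, 7, 6, 29]
Insert 6: shifted 1 elements -> [-4, -2, 6, 7, 29]
Insert 29: shifted 0 elements -> [-4, -2, 6, 7, 29]


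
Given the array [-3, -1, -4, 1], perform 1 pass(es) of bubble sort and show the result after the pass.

After pass 1: [-3, -4, -1, 1] (1 swaps)
Total swaps: 1


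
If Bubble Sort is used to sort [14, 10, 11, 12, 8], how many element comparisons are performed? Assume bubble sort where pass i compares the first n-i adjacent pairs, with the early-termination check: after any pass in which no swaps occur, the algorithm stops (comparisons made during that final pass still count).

Pass 1: compare adjacent pairs (0,1)..(3,4) = 4 comparison(s), 4 swap(s) -> [10, 11, 12, 8, 14]
Pass 2: compare adjacent pairs (0,1)..(2,3) = 3 comparison(s), 1 swap(s) -> [10, 11, 8, 12, 14]
Pass 3: compare adjacent pairs (0,1)..(1,2) = 2 comparison(s), 1 swap(s) -> [10, 8, 11, 12, 14]
Pass 4: compare adjacent pairs (0,1)..(0,1) = 1 comparison(s), 1 swap(s) -> [8, 10, 11, 12, 14]
Every pass made at least one swap, so all n-1 passes run.
Total comparisons: 4 + 3 + 2 + 1 = 10


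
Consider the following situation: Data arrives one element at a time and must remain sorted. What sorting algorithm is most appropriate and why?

Best choice: Insertion sort
Reason: Insertion sort naturally handles online/streaming input by inserting each new element into sorted position


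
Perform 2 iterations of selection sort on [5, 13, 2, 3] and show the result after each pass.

Pass 1: Select minimum 2 at index 2, swap -> [2, 13, 5, 3]
Pass 2: Select minimum 3 at index 3, swap -> [2, 3, 5, 13]


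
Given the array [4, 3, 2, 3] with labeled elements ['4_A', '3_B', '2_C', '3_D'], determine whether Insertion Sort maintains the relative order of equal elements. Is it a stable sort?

Trace Insertion Sort on the labeled array (the key is the number; the letter only tracks identity):
  Insert 3_B at index 0: [3_B, 4_A, 2_C, 3_D]
  Insert 2_C at index 0: [2_C, 3_B, 4_A, 3_D]
  Insert 3_D at index 2: [2_C, 3_B, 3_D, 4_A]
Final order: [2_C, 3_B, 3_D, 4_A]
Equal keys:
  value 3: originally 3_B, 3_D; after sorting 3_B, 3_D -> order preserved
All equal keys kept their original relative order. Insertion Sort is stable: elements are shifted only while they are strictly greater than the key, so a key is inserted after any equal elements already placed.
Answer: Stable


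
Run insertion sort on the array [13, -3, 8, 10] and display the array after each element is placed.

First element 13 is already 'sorted'
Insert -3: shifted 1 elements -> [-3, 13, 8, 10]
Insert 8: shifted 1 elements -> [-3, 8, 13, 10]
Insert 10: shifted 1 elements -> [-3, 8, 10, 13]


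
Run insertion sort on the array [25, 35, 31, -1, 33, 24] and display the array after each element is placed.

First element 25 is already 'sorted'
Insert 35: shifted 0 elements -> [25, 35, 31, -1, 33, 24]
Insert 31: shifted 1 elements -> [25, 31, 35, -1, 33, 24]
Insert -1: shifted 3 elements -> [-1, 25, 31, 35, 33, 24]
Insert 33: shifted 1 elements -> [-1, 25, 31, 33, 35, 24]
Insert 24: shifted 4 elements -> [-1, 24, 25, 31, 33, 35]


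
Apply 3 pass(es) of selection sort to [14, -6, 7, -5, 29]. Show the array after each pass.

Pass 1: Select minimum -6 at index 1, swap -> [-6, 14, 7, -5, 29]
Pass 2: Select minimum -5 at index 3, swap -> [-6, -5, 7, 14, 29]
Pass 3: Select minimum 7 at index 2, swap -> [-6, -5, 7, 14, 29]


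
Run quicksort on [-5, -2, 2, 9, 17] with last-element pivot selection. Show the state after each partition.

Partition 1: pivot=17 at index 4 -> [-5, -2, 2, 9, 17]
Partition 2: pivot=9 at index 3 -> [-5, -2, 2, 9, 17]
Partition 3: pivot=2 at index 2 -> [-5, -2, 2, 9, 17]
Partition 4: pivot=-2 at index 1 -> [-5, -2, 2, 9, 17]


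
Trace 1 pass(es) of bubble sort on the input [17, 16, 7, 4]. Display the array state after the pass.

After pass 1: [16, 7, 4, 17] (3 swaps)
Total swaps: 3


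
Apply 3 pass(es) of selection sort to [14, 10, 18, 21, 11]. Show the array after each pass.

Pass 1: Select minimum 10 at index 1, swap -> [10, 14, 18, 21, 11]
Pass 2: Select minimum 11 at index 4, swap -> [10, 11, 18, 21, 14]
Pass 3: Select minimum 14 at index 4, swap -> [10, 11, 14, 21, 18]


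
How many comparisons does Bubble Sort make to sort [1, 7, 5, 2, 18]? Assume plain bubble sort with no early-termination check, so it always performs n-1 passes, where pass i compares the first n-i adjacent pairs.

Pass 1: compare adjacent pairs (0,1)..(3,4) = 4 comparison(s), 2 swap(s) -> [1, 5, 2, 7, 18]
Pass 2: compare adjacent pairs (0,1)..(2,3) = 3 comparison(s), 1 swap(s) -> [1, 2, 5, 7, 18]
Pass 3: compare adjacent pairs (0,1)..(1,2) = 2 comparison(s), 0 swap(s) -> [1, 2, 5, 7, 18]
Pass 4: compare adjacent pairs (0,1)..(0,1) = 1 comparison(s), 0 swap(s) -> [1, 2, 5, 7, 18]
Total comparisons: 4 + 3 + 2 + 1 = 10


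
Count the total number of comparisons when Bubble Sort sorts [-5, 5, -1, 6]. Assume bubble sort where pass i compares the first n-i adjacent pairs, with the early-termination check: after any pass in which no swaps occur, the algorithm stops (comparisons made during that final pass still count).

Pass 1: compare adjacent pairs (0,1)..(2,3) = 3 comparison(s), 1 swap(s) -> [-5, -1, 5, 6]
Pass 2: compare adjacent pairs (0,1)..(1,2) = 2 comparison(s), 0 swap(s) -> [-5, -1, 5, 6]
No swaps in this pass, so bubble sort stops here.
Total comparisons: 3 + 2 = 5


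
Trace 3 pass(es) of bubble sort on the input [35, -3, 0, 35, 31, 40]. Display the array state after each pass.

After pass 1: [-3, 0, 35, 31, 35, 40] (3 swaps)
After pass 2: [-3, 0, 31, 35, 35, 40] (1 swaps)
After pass 3: [-3, 0, 31, 35, 35, 40] (0 swaps)
Total swaps: 4


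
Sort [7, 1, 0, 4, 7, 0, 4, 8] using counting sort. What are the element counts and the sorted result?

Count array: [2, 1, 0, 0, 2, 0, 0, 2, 1]
(count[i] = number of elements equal to i)
Cumulative count: [2, 3, 3, 3, 5, 5, 5, 7, 8]
Sorted: [0, 0, 1, 4, 4, 7, 7, 8]


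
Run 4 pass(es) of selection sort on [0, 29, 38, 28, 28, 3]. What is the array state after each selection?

Pass 1: Select minimum 0 at index 0, swap -> [0, 29, 38, 28, 28, 3]
Pass 2: Select minimum 3 at index 5, swap -> [0, 3, 38, 28, 28, 29]
Pass 3: Select minimum 28 at index 3, swap -> [0, 3, 28, 38, 28, 29]
Pass 4: Select minimum 28 at index 4, swap -> [0, 3, 28, 28, 38, 29]


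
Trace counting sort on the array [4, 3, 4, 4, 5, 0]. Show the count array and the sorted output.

Count array: [1, 0, 0, 1, 3, 1]
(count[i] = number of elements equal to i)
Cumulative count: [1, 1, 1, 2, 5, 6]
Sorted: [0, 3, 4, 4, 4, 5]


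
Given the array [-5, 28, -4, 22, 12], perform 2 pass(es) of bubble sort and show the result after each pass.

After pass 1: [-5, -4, 22, 12, 28] (3 swaps)
After pass 2: [-5, -4, 12, 22, 28] (1 swaps)
Total swaps: 4


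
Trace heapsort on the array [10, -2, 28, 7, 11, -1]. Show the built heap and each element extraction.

Build heap: [28, 11, 10, 7, -2, -1]
Extract 28: [11, 7, 10, -1, -2, 28]
Extract 11: [10, 7, -2, -1, 11, 28]
Extract 10: [7, -1, -2, 10, 11, 28]
Extract 7: [-1, -2, 7, 10, 11, 28]
Extract -1: [-2, -1, 7, 10, 11, 28]


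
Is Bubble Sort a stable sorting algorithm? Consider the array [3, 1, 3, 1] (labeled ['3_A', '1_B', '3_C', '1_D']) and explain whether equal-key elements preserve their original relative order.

Trace Bubble Sort on the labeled array (the key is the number; the letter only tracks identity):
  After pass 1: [1_B, 3_A, 1_D, 3_C]
  After pass 2: [1_B, 1_D, 3_A, 3_C]
  After pass 3: [1_B, 1_D, 3_A, 3_C] (no swaps, done)
Final order: [1_B, 1_D, 3_A, 3_C]
Equal keys:
  value 1: originally 1_B, 1_D; after sorting 1_B, 1_D -> order preserved
  value 3: originally 3_A, 3_C; after sorting 3_A, 3_C -> order preserved
All equal keys kept their original relative order. Bubble Sort is stable: it only swaps adjacent elements when the left one is strictly greater, so equal keys never move past each other.
Answer: Stable


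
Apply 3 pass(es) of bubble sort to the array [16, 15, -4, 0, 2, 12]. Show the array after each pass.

After pass 1: [15, -4, 0, 2, 12, 16] (5 swaps)
After pass 2: [-4, 0, 2, 12, 15, 16] (4 swaps)
After pass 3: [-4, 0, 2, 12, 15, 16] (0 swaps)
Total swaps: 9


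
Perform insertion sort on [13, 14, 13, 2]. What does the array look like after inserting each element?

First element 13 is already 'sorted'
Insert 14: shifted 0 elements -> [13, 14, 13, 2]
Insert 13: shifted 1 elements -> [13, 13, 14, 2]
Insert 2: shifted 3 elements -> [2, 13, 13, 14]


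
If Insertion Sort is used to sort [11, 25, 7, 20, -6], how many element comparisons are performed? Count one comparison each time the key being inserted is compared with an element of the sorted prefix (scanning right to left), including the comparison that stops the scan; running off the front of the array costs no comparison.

Insert 25: 11 <= 25 (stop) = 1 comparison(s) -> [11, 25, 7, 20, -6]
Insert 7: 25 > 7 (shift), 11 > 7 (shift), reached front = 2 comparison(s) -> [7, 11, 25, 20, -6]
Insert 20: 25 > 20 (shift), 11 <= 20 (stop) = 2 comparison(s) -> [7, 11, 20, 25, -6]
Insert -6: 25 > -6 (shift), 20 > -6 (shift), 11 > -6 (shift), 7 > -6 (shift), reached front = 4 comparison(s) -> [-6, 7, 11, 20, 25]
Total comparisons: 1 + 2 + 2 + 4 = 9


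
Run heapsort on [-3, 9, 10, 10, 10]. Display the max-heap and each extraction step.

Build heap: [10, 10, 10, 9, -3]
Extract 10: [10, 9, 10, -3, 10]
Extract 10: [10, 9, -3, 10, 10]
Extract 10: [9, -3, 10, 10, 10]
Extract 9: [-3, 9, 10, 10, 10]


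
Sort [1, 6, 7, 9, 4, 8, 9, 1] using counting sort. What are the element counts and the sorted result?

Count array: [0, 2, 0, 0, 1, 0, 1, 1, 1, 2]
(count[i] = number of elements equal to i)
Cumulative count: [0, 2, 2, 2, 3, 3, 4, 5, 6, 8]
Sorted: [1, 1, 4, 6, 7, 8, 9, 9]


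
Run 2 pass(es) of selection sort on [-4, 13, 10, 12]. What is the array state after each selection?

Pass 1: Select minimum -4 at index 0, swap -> [-4, 13, 10, 12]
Pass 2: Select minimum 10 at index 2, swap -> [-4, 10, 13, 12]


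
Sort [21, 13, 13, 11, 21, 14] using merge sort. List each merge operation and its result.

Divide and conquer:
  Merge [13] + [13] -> [13, 13]
  Merge [21] + [13, 13] -> [13, 13, 21]
  Merge [21] + [14] -> [14, 21]
  Merge [11] + [14, 21] -> [11, 14, 21]
  Merge [13, 13, 21] + [11, 14, 21] -> [11, 13, 13, 14, 21, 21]


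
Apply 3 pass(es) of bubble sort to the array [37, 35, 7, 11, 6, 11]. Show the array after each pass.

After pass 1: [35, 7, 11, 6, 11, 37] (5 swaps)
After pass 2: [7, 11, 6, 11, 35, 37] (4 swaps)
After pass 3: [7, 6, 11, 11, 35, 37] (1 swaps)
Total swaps: 10


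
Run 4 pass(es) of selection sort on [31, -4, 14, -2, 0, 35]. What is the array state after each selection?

Pass 1: Select minimum -4 at index 1, swap -> [-4, 31, 14, -2, 0, 35]
Pass 2: Select minimum -2 at index 3, swap -> [-4, -2, 14, 31, 0, 35]
Pass 3: Select minimum 0 at index 4, swap -> [-4, -2, 0, 31, 14, 35]
Pass 4: Select minimum 14 at index 4, swap -> [-4, -2, 0, 14, 31, 35]


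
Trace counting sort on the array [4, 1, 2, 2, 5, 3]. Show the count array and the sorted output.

Count array: [0, 1, 2, 1, 1, 1]
(count[i] = number of elements equal to i)
Cumulative count: [0, 1, 3, 4, 5, 6]
Sorted: [1, 2, 2, 3, 4, 5]


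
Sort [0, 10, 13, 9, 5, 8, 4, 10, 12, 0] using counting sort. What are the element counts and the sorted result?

Count array: [2, 0, 0, 0, 1, 1, 0, 0, 1, 1, 2, 0, 1, 1]
(count[i] = number of elements equal to i)
Cumulative count: [2, 2, 2, 2, 3, 4, 4, 4, 5, 6, 8, 8, 9, 10]
Sorted: [0, 0, 4, 5, 8, 9, 10, 10, 12, 13]


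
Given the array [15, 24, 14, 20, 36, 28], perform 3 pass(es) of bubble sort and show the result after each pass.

After pass 1: [15, 14, 20, 24, 28, 36] (3 swaps)
After pass 2: [14, 15, 20, 24, 28, 36] (1 swaps)
After pass 3: [14, 15, 20, 24, 28, 36] (0 swaps)
Total swaps: 4


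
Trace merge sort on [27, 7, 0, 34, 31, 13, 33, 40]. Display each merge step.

Divide and conquer:
  Merge [27] + [7] -> [7, 27]
  Merge [0] + [34] -> [0, 34]
  Merge [7, 27] + [0, 34] -> [0, 7, 27, 34]
  Merge [31] + [13] -> [13, 31]
  Merge [33] + [40] -> [33, 40]
  Merge [13, 31] + [33, 40] -> [13, 31, 33, 40]
  Merge [0, 7, 27, 34] + [13, 31, 33, 40] -> [0, 7, 13, 27, 31, 33, 34, 40]


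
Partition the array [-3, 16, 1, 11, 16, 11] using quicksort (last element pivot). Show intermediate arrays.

Partition 1: pivot=11 at index 3 -> [-3, 1, 11, 11, 16, 16]
Partition 2: pivot=11 at index 2 -> [-3, 1, 11, 11, 16, 16]
Partition 3: pivot=1 at index 1 -> [-3, 1, 11, 11, 16, 16]
Partition 4: pivot=16 at index 5 -> [-3, 1, 11, 11, 16, 16]


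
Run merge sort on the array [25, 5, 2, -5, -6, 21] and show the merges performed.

Divide and conquer:
  Merge [5] + [2] -> [2, 5]
  Merge [25] + [2, 5] -> [2, 5, 25]
  Merge [-6] + [21] -> [-6, 21]
  Merge [-5] + [-6, 21] -> [-6, -5, 21]
  Merge [2, 5, 25] + [-6, -5, 21] -> [-6, -5, 2, 5, 21, 25]


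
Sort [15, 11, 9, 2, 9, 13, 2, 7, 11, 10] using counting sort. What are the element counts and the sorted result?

Count array: [0, 0, 2, 0, 0, 0, 0, 1, 0, 2, 1, 2, 0, 1, 0, 1]
(count[i] = number of elements equal to i)
Cumulative count: [0, 0, 2, 2, 2, 2, 2, 3, 3, 5, 6, 8, 8, 9, 9, 10]
Sorted: [2, 2, 7, 9, 9, 10, 11, 11, 13, 15]


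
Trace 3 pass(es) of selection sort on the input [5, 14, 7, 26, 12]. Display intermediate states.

Pass 1: Select minimum 5 at index 0, swap -> [5, 14, 7, 26, 12]
Pass 2: Select minimum 7 at index 2, swap -> [5, 7, 14, 26, 12]
Pass 3: Select minimum 12 at index 4, swap -> [5, 7, 12, 26, 14]


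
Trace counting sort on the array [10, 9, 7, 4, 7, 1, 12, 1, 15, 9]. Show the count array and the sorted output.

Count array: [0, 2, 0, 0, 1, 0, 0, 2, 0, 2, 1, 0, 1, 0, 0, 1]
(count[i] = number of elements equal to i)
Cumulative count: [0, 2, 2, 2, 3, 3, 3, 5, 5, 7, 8, 8, 9, 9, 9, 10]
Sorted: [1, 1, 4, 7, 7, 9, 9, 10, 12, 15]


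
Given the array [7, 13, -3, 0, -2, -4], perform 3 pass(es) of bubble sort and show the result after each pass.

After pass 1: [7, -3, 0, -2, -4, 13] (4 swaps)
After pass 2: [-3, 0, -2, -4, 7, 13] (4 swaps)
After pass 3: [-3, -2, -4, 0, 7, 13] (2 swaps)
Total swaps: 10


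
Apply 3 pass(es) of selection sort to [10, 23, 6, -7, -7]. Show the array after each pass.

Pass 1: Select minimum -7 at index 3, swap -> [-7, 23, 6, 10, -7]
Pass 2: Select minimum -7 at index 4, swap -> [-7, -7, 6, 10, 23]
Pass 3: Select minimum 6 at index 2, swap -> [-7, -7, 6, 10, 23]


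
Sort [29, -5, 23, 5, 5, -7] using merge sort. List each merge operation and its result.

Divide and conquer:
  Merge [-5] + [23] -> [-5, 23]
  Merge [29] + [-5, 23] -> [-5, 23, 29]
  Merge [5] + [-7] -> [-7, 5]
  Merge [5] + [-7, 5] -> [-7, 5, 5]
  Merge [-5, 23, 29] + [-7, 5, 5] -> [-7, -5, 5, 5, 23, 29]


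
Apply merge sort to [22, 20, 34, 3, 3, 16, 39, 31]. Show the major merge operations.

Divide and conquer:
  Merge [22] + [20] -> [20, 22]
  Merge [34] + [3] -> [3, 34]
  Merge [20, 22] + [3, 34] -> [3, 20, 22, 34]
  Merge [3] + [16] -> [3, 16]
  Merge [39] + [31] -> [31, 39]
  Merge [3, 16] + [31, 39] -> [3, 16, 31, 39]
  Merge [3, 20, 22, 34] + [3, 16, 31, 39] -> [3, 3, 16, 20, 22, 31, 34, 39]


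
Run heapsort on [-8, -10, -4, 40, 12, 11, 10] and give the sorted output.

Build heap: [40, 12, 11, -10, -8, -4, 10]
Extract 40: [12, 10, 11, -10, -8, -4, 40]
Extract 12: [11, 10, -4, -10, -8, 12, 40]
Extract 11: [10, -8, -4, -10, 11, 12, 40]
Extract 10: [-4, -8, -10, 10, 11, 12, 40]
Extract -4: [-8, -10, -4, 10, 11, 12, 40]
Extract -8: [-10, -8, -4, 10, 11, 12, 40]


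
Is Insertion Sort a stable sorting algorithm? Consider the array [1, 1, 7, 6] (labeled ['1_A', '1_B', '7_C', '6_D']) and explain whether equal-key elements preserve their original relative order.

Trace Insertion Sort on the labeled array (the key is the number; the letter only tracks identity):
  Insert 1_B at index 1: [1_A, 1_B, 7_C, 6_D]
  Insert 7_C at index 2: [1_A, 1_B, 7_C, 6_D]
  Insert 6_D at index 2: [1_A, 1_B, 6_D, 7_C]
Final order: [1_A, 1_B, 6_D, 7_C]
Equal keys:
  value 1: originally 1_A, 1_B; after sorting 1_A, 1_B -> order preserved
All equal keys kept their original relative order. Insertion Sort is stable: elements are shifted only while they are strictly greater than the key, so a key is inserted after any equal elements already placed.
Answer: Stable


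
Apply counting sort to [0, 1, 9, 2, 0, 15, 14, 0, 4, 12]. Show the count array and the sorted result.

Count array: [3, 1, 1, 0, 1, 0, 0, 0, 0, 1, 0, 0, 1, 0, 1, 1]
(count[i] = number of elements equal to i)
Cumulative count: [3, 4, 5, 5, 6, 6, 6, 6, 6, 7, 7, 7, 8, 8, 9, 10]
Sorted: [0, 0, 0, 1, 2, 4, 9, 12, 14, 15]


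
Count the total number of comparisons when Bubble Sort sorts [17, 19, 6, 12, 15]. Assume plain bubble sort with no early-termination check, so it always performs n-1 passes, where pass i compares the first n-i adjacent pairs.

Pass 1: compare adjacent pairs (0,1)..(3,4) = 4 comparison(s), 3 swap(s) -> [17, 6, 12, 15, 19]
Pass 2: compare adjacent pairs (0,1)..(2,3) = 3 comparison(s), 3 swap(s) -> [6, 12, 15, 17, 19]
Pass 3: compare adjacent pairs (0,1)..(1,2) = 2 comparison(s), 0 swap(s) -> [6, 12, 15, 17, 19]
Pass 4: compare adjacent pairs (0,1)..(0,1) = 1 comparison(s), 0 swap(s) -> [6, 12, 15, 17, 19]
Total comparisons: 4 + 3 + 2 + 1 = 10


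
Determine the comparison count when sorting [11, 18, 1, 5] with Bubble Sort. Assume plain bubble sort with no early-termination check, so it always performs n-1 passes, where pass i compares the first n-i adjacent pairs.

Pass 1: compare adjacent pairs (0,1)..(2,3) = 3 comparison(s), 2 swap(s) -> [11, 1, 5, 18]
Pass 2: compare adjacent pairs (0,1)..(1,2) = 2 comparison(s), 2 swap(s) -> [1, 5, 11, 18]
Pass 3: compare adjacent pairs (0,1)..(0,1) = 1 comparison(s), 0 swap(s) -> [1, 5, 11, 18]
Total comparisons: 3 + 2 + 1 = 6


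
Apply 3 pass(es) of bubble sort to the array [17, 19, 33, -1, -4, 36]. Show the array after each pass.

After pass 1: [17, 19, -1, -4, 33, 36] (2 swaps)
After pass 2: [17, -1, -4, 19, 33, 36] (2 swaps)
After pass 3: [-1, -4, 17, 19, 33, 36] (2 swaps)
Total swaps: 6


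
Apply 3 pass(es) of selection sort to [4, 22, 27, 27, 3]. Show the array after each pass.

Pass 1: Select minimum 3 at index 4, swap -> [3, 22, 27, 27, 4]
Pass 2: Select minimum 4 at index 4, swap -> [3, 4, 27, 27, 22]
Pass 3: Select minimum 22 at index 4, swap -> [3, 4, 22, 27, 27]


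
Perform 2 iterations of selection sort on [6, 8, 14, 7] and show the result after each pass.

Pass 1: Select minimum 6 at index 0, swap -> [6, 8, 14, 7]
Pass 2: Select minimum 7 at index 3, swap -> [6, 7, 14, 8]


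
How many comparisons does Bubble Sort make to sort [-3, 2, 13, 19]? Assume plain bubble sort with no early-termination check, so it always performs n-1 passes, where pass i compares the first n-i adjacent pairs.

Pass 1: compare adjacent pairs (0,1)..(2,3) = 3 comparison(s), 0 swap(s) -> [-3, 2, 13, 19]
Pass 2: compare adjacent pairs (0,1)..(1,2) = 2 comparison(s), 0 swap(s) -> [-3, 2, 13, 19]
Pass 3: compare adjacent pairs (0,1)..(0,1) = 1 comparison(s), 0 swap(s) -> [-3, 2, 13, 19]
Total comparisons: 3 + 2 + 1 = 6


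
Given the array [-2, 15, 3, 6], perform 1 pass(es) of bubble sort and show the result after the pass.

After pass 1: [-2, 3, 6, 15] (2 swaps)
Total swaps: 2


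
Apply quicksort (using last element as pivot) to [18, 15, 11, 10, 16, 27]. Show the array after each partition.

Partition 1: pivot=27 at index 5 -> [18, 15, 11, 10, 16, 27]
Partition 2: pivot=16 at index 3 -> [15, 11, 10, 16, 18, 27]
Partition 3: pivot=10 at index 0 -> [10, 11, 15, 16, 18, 27]
Partition 4: pivot=15 at index 2 -> [10, 11, 15, 16, 18, 27]


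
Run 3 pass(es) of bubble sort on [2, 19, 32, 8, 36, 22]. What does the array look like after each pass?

After pass 1: [2, 19, 8, 32, 22, 36] (2 swaps)
After pass 2: [2, 8, 19, 22, 32, 36] (2 swaps)
After pass 3: [2, 8, 19, 22, 32, 36] (0 swaps)
Total swaps: 4


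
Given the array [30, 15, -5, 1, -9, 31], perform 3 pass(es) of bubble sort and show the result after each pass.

After pass 1: [15, -5, 1, -9, 30, 31] (4 swaps)
After pass 2: [-5, 1, -9, 15, 30, 31] (3 swaps)
After pass 3: [-5, -9, 1, 15, 30, 31] (1 swaps)
Total swaps: 8


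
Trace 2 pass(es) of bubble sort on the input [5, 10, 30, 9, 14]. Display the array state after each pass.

After pass 1: [5, 10, 9, 14, 30] (2 swaps)
After pass 2: [5, 9, 10, 14, 30] (1 swaps)
Total swaps: 3


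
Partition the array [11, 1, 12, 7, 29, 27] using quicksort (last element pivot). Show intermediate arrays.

Partition 1: pivot=27 at index 4 -> [11, 1, 12, 7, 27, 29]
Partition 2: pivot=7 at index 1 -> [1, 7, 12, 11, 27, 29]
Partition 3: pivot=11 at index 2 -> [1, 7, 11, 12, 27, 29]


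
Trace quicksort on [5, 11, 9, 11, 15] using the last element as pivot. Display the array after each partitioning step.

Partition 1: pivot=15 at index 4 -> [5, 11, 9, 11, 15]
Partition 2: pivot=11 at index 3 -> [5, 11, 9, 11, 15]
Partition 3: pivot=9 at index 1 -> [5, 9, 11, 11, 15]


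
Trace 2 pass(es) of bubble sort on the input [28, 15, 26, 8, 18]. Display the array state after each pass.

After pass 1: [15, 26, 8, 18, 28] (4 swaps)
After pass 2: [15, 8, 18, 26, 28] (2 swaps)
Total swaps: 6


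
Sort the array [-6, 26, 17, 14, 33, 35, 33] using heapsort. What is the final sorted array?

Build heap: [35, 33, 33, 14, 26, 17, -6]
Extract 35: [33, 26, 33, 14, -6, 17, 35]
Extract 33: [33, 26, 17, 14, -6, 33, 35]
Extract 33: [26, 14, 17, -6, 33, 33, 35]
Extract 26: [17, 14, -6, 26, 33, 33, 35]
Extract 17: [14, -6, 17, 26, 33, 33, 35]
Extract 14: [-6, 14, 17, 26, 33, 33, 35]


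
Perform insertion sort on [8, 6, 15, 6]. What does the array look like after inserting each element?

First element 8 is already 'sorted'
Insert 6: shifted 1 elements -> [6, 8, 15, 6]
Insert 15: shifted 0 elements -> [6, 8, 15, 6]
Insert 6: shifted 2 elements -> [6, 6, 8, 15]


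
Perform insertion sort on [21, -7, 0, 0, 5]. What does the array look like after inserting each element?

First element 21 is already 'sorted'
Insert -7: shifted 1 elements -> [-7, 21, 0, 0, 5]
Insert 0: shifted 1 elements -> [-7, 0, 21, 0, 5]
Insert 0: shifted 1 elements -> [-7, 0, 0, 21, 5]
Insert 5: shifted 1 elements -> [-7, 0, 0, 5, 21]


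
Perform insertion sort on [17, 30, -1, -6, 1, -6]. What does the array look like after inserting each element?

First element 17 is already 'sorted'
Insert 30: shifted 0 elements -> [17, 30, -1, -6, 1, -6]
Insert -1: shifted 2 elements -> [-1, 17, 30, -6, 1, -6]
Insert -6: shifted 3 elements -> [-6, -1, 17, 30, 1, -6]
Insert 1: shifted 2 elements -> [-6, -1, 1, 17, 30, -6]
Insert -6: shifted 4 elements -> [-6, -6, -1, 1, 17, 30]


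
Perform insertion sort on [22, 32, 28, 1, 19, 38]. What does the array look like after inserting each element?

First element 22 is already 'sorted'
Insert 32: shifted 0 elements -> [22, 32, 28, 1, 19, 38]
Insert 28: shifted 1 elements -> [22, 28, 32, 1, 19, 38]
Insert 1: shifted 3 elements -> [1, 22, 28, 32, 19, 38]
Insert 19: shifted 3 elements -> [1, 19, 22, 28, 32, 38]
Insert 38: shifted 0 elements -> [1, 19, 22, 28, 32, 38]


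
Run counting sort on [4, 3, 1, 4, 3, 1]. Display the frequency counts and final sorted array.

Count array: [0, 2, 0, 2, 2]
(count[i] = number of elements equal to i)
Cumulative count: [0, 2, 2, 4, 6]
Sorted: [1, 1, 3, 3, 4, 4]


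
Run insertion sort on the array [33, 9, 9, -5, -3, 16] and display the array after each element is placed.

First element 33 is already 'sorted'
Insert 9: shifted 1 elements -> [9, 33, 9, -5, -3, 16]
Insert 9: shifted 1 elements -> [9, 9, 33, -5, -3, 16]
Insert -5: shifted 3 elements -> [-5, 9, 9, 33, -3, 16]
Insert -3: shifted 3 elements -> [-5, -3, 9, 9, 33, 16]
Insert 16: shifted 1 elements -> [-5, -3, 9, 9, 16, 33]


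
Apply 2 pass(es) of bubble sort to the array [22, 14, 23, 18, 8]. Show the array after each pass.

After pass 1: [14, 22, 18, 8, 23] (3 swaps)
After pass 2: [14, 18, 8, 22, 23] (2 swaps)
Total swaps: 5


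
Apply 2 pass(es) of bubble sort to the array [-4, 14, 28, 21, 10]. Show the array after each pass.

After pass 1: [-4, 14, 21, 10, 28] (2 swaps)
After pass 2: [-4, 14, 10, 21, 28] (1 swaps)
Total swaps: 3


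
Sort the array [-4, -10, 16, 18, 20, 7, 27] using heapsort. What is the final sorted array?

Build heap: [27, 20, 16, 18, -10, 7, -4]
Extract 27: [20, 18, 16, -4, -10, 7, 27]
Extract 20: [18, 7, 16, -4, -10, 20, 27]
Extract 18: [16, 7, -10, -4, 18, 20, 27]
Extract 16: [7, -4, -10, 16, 18, 20, 27]
Extract 7: [-4, -10, 7, 16, 18, 20, 27]
Extract -4: [-10, -4, 7, 16, 18, 20, 27]


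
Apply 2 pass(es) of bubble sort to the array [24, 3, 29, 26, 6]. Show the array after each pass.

After pass 1: [3, 24, 26, 6, 29] (3 swaps)
After pass 2: [3, 24, 6, 26, 29] (1 swaps)
Total swaps: 4


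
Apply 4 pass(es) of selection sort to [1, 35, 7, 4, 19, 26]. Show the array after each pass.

Pass 1: Select minimum 1 at index 0, swap -> [1, 35, 7, 4, 19, 26]
Pass 2: Select minimum 4 at index 3, swap -> [1, 4, 7, 35, 19, 26]
Pass 3: Select minimum 7 at index 2, swap -> [1, 4, 7, 35, 19, 26]
Pass 4: Select minimum 19 at index 4, swap -> [1, 4, 7, 19, 35, 26]


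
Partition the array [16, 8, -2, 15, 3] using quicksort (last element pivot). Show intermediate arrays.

Partition 1: pivot=3 at index 1 -> [-2, 3, 16, 15, 8]
Partition 2: pivot=8 at index 2 -> [-2, 3, 8, 15, 16]
Partition 3: pivot=16 at index 4 -> [-2, 3, 8, 15, 16]


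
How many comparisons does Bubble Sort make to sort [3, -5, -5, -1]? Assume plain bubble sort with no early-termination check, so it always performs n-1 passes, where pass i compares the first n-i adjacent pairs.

Pass 1: compare adjacent pairs (0,1)..(2,3) = 3 comparison(s), 3 swap(s) -> [-5, -5, -1, 3]
Pass 2: compare adjacent pairs (0,1)..(1,2) = 2 comparison(s), 0 swap(s) -> [-5, -5, -1, 3]
Pass 3: compare adjacent pairs (0,1)..(0,1) = 1 comparison(s), 0 swap(s) -> [-5, -5, -1, 3]
Total comparisons: 3 + 2 + 1 = 6


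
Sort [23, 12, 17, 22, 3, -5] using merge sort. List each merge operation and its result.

Divide and conquer:
  Merge [12] + [17] -> [12, 17]
  Merge [23] + [12, 17] -> [12, 17, 23]
  Merge [3] + [-5] -> [-5, 3]
  Merge [22] + [-5, 3] -> [-5, 3, 22]
  Merge [12, 17, 23] + [-5, 3, 22] -> [-5, 3, 12, 17, 22, 23]


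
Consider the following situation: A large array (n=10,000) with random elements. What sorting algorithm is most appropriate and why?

Best choice: Quicksort or Mergesort
Reason: Both have O(n log n) average case; quicksort has lower constant factors


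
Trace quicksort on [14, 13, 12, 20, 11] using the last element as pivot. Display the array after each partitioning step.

Partition 1: pivot=11 at index 0 -> [11, 13, 12, 20, 14]
Partition 2: pivot=14 at index 3 -> [11, 13, 12, 14, 20]
Partition 3: pivot=12 at index 1 -> [11, 12, 13, 14, 20]


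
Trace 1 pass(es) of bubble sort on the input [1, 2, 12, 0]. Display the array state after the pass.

After pass 1: [1, 2, 0, 12] (1 swaps)
Total swaps: 1


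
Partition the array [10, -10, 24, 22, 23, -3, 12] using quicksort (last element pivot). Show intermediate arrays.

Partition 1: pivot=12 at index 3 -> [10, -10, -3, 12, 23, 24, 22]
Partition 2: pivot=-3 at index 1 -> [-10, -3, 10, 12, 23, 24, 22]
Partition 3: pivot=22 at index 4 -> [-10, -3, 10, 12, 22, 24, 23]
Partition 4: pivot=23 at index 5 -> [-10, -3, 10, 12, 22, 23, 24]


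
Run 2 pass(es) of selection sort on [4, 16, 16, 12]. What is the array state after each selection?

Pass 1: Select minimum 4 at index 0, swap -> [4, 16, 16, 12]
Pass 2: Select minimum 12 at index 3, swap -> [4, 12, 16, 16]


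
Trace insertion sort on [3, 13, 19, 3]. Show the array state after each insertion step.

First element 3 is already 'sorted'
Insert 13: shifted 0 elements -> [3, 13, 19, 3]
Insert 19: shifted 0 elements -> [3, 13, 19, 3]
Insert 3: shifted 2 elements -> [3, 3, 13, 19]


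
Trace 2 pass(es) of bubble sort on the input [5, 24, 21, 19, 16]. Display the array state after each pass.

After pass 1: [5, 21, 19, 16, 24] (3 swaps)
After pass 2: [5, 19, 16, 21, 24] (2 swaps)
Total swaps: 5


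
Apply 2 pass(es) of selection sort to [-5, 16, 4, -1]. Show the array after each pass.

Pass 1: Select minimum -5 at index 0, swap -> [-5, 16, 4, -1]
Pass 2: Select minimum -1 at index 3, swap -> [-5, -1, 4, 16]


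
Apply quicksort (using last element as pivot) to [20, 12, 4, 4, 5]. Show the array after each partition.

Partition 1: pivot=5 at index 2 -> [4, 4, 5, 12, 20]
Partition 2: pivot=4 at index 1 -> [4, 4, 5, 12, 20]
Partition 3: pivot=20 at index 4 -> [4, 4, 5, 12, 20]


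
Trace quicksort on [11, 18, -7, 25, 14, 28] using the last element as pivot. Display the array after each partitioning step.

Partition 1: pivot=28 at index 5 -> [11, 18, -7, 25, 14, 28]
Partition 2: pivot=14 at index 2 -> [11, -7, 14, 25, 18, 28]
Partition 3: pivot=-7 at index 0 -> [-7, 11, 14, 25, 18, 28]
Partition 4: pivot=18 at index 3 -> [-7, 11, 14, 18, 25, 28]


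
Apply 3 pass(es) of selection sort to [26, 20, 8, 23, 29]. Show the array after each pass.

Pass 1: Select minimum 8 at index 2, swap -> [8, 20, 26, 23, 29]
Pass 2: Select minimum 20 at index 1, swap -> [8, 20, 26, 23, 29]
Pass 3: Select minimum 23 at index 3, swap -> [8, 20, 23, 26, 29]


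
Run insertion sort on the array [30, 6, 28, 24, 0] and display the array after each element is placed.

First element 30 is already 'sorted'
Insert 6: shifted 1 elements -> [6, 30, 28, 24, 0]
Insert 28: shifted 1 elements -> [6, 28, 30, 24, 0]
Insert 24: shifted 2 elements -> [6, 24, 28, 30, 0]
Insert 0: shifted 4 elements -> [0, 6, 24, 28, 30]


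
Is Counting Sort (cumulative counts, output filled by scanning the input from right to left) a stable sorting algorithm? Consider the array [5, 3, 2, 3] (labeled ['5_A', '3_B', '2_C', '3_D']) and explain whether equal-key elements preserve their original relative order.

Trace Counting Sort on the labeled array (the key is the number; the letter only tracks identity):
  Counts for values 0..5: [0, 0, 1, 2, 0, 1]
  Cumulative counts: [0, 0, 1, 3, 3, 4]
  Scan right to left: place 3_D at output index 2
  Scan right to left: place 2_C at output index 0
  Scan right to left: place 3_B at output index 1
  Scan right to left: place 5_A at output index 3
  Output: [2_C, 3_B, 3_D, 5_A]
Equal keys:
  value 3: originally 3_B, 3_D; after sorting 3_B, 3_D -> order preserved
All equal keys kept their original relative order. Counting Sort is stable: scanning the input right to left with decreasing cumulative counts places later duplicates at later output positions.
Answer: Stable


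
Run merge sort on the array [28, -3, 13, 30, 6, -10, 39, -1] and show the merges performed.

Divide and conquer:
  Merge [28] + [-3] -> [-3, 28]
  Merge [13] + [30] -> [13, 30]
  Merge [-3, 28] + [13, 30] -> [-3, 13, 28, 30]
  Merge [6] + [-10] -> [-10, 6]
  Merge [39] + [-1] -> [-1, 39]
  Merge [-10, 6] + [-1, 39] -> [-10, -1, 6, 39]
  Merge [-3, 13, 28, 30] + [-10, -1, 6, 39] -> [-10, -3, -1, 6, 13, 28, 30, 39]


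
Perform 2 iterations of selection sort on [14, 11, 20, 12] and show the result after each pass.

Pass 1: Select minimum 11 at index 1, swap -> [11, 14, 20, 12]
Pass 2: Select minimum 12 at index 3, swap -> [11, 12, 20, 14]


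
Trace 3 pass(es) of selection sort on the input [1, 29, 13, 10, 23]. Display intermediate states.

Pass 1: Select minimum 1 at index 0, swap -> [1, 29, 13, 10, 23]
Pass 2: Select minimum 10 at index 3, swap -> [1, 10, 13, 29, 23]
Pass 3: Select minimum 13 at index 2, swap -> [1, 10, 13, 29, 23]


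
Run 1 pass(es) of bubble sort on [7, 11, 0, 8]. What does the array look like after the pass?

After pass 1: [7, 0, 8, 11] (2 swaps)
Total swaps: 2


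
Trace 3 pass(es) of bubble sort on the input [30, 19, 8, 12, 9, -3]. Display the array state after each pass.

After pass 1: [19, 8, 12, 9, -3, 30] (5 swaps)
After pass 2: [8, 12, 9, -3, 19, 30] (4 swaps)
After pass 3: [8, 9, -3, 12, 19, 30] (2 swaps)
Total swaps: 11


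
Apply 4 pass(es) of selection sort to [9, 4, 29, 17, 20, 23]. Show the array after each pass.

Pass 1: Select minimum 4 at index 1, swap -> [4, 9, 29, 17, 20, 23]
Pass 2: Select minimum 9 at index 1, swap -> [4, 9, 29, 17, 20, 23]
Pass 3: Select minimum 17 at index 3, swap -> [4, 9, 17, 29, 20, 23]
Pass 4: Select minimum 20 at index 4, swap -> [4, 9, 17, 20, 29, 23]


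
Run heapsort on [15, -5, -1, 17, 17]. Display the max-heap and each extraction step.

Build heap: [17, 17, -1, -5, 15]
Extract 17: [17, 15, -1, -5, 17]
Extract 17: [15, -5, -1, 17, 17]
Extract 15: [-1, -5, 15, 17, 17]
Extract -1: [-5, -1, 15, 17, 17]
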